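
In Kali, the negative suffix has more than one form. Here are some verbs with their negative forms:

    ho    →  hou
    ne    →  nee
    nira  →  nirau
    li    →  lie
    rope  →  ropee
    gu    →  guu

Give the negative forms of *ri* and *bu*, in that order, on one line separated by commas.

Looking at the last vowel of each stem: -e when the last vowel of the stem is a front vowel (*ne*, *li*, *rope*); -u when the last vowel of the stem is a back vowel (*ho*, *nira*, *gu*).
*ri* — last vowel /i/ (a front vowel) → -e → *rie*.
Since the last vowel of *bu* is /u/ (a back vowel), it takes -u, giving *buu*.

rie, buu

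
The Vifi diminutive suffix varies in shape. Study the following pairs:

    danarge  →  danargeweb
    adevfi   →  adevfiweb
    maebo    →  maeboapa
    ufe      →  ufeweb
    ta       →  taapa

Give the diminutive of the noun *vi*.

Looking at the last vowel of each stem: -web when the last vowel of the stem is a front vowel (*danarge*, *adevfi*, *ufe*); -apa when the last vowel of the stem is a back vowel (*maebo*, *ta*).
The last vowel of *vi* is /i/, which is a front vowel, so the suffix is -web, giving *viweb*.

viweb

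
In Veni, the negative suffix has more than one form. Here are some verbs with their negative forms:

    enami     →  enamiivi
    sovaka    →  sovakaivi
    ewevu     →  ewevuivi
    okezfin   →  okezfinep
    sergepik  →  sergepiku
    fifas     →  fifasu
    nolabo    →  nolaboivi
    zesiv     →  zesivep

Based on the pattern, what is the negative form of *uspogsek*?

uspogseku

The pattern is voicing of the final sound: -u when the stem ends in a voiceless consonant (*sergepik*, *fifas*); -ep when the stem ends in a voiced consonant (*okezfin*, *zesiv*); -ivi when the stem ends in a vowel (*enami*, *sovaka*, *ewevu*, *nolabo*).
The final sound of *uspogsek* is /k/, which is a voiceless consonant, so the suffix is -u, giving *uspogseku*.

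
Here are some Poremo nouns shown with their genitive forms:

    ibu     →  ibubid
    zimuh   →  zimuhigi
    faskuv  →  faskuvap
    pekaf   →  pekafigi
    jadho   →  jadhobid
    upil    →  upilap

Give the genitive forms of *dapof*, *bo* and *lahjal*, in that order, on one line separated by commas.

The pattern is voicing of the final sound: -igi when the stem ends in a voiceless consonant (*zimuh*, *pekaf*); -ap when the stem ends in a voiced consonant (*faskuv*, *upil*); -bid when the stem ends in a vowel (*ibu*, *jadho*).
*dapof* — final sound /f/ (a voiceless consonant) → -igi → *dapofigi*.
*bo* — final sound /o/ (a vowel) → -bid → *bobid*.
The final sound of *lahjal* is /l/, which is a voiced consonant, so the suffix is -ap, giving *lahjalap*.

dapofigi, bobid, lahjalap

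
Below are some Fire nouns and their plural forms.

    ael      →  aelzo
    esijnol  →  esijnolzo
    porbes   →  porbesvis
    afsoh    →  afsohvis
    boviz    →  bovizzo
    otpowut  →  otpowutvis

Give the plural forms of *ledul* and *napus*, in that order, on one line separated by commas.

The suffix is conditioned by the final consonant: -vis when the stem ends in a voiceless consonant (*porbes*, *afsoh*, *otpowut*); -zo when the stem ends in a voiced consonant (*ael*, *esijnol*, *boviz*).
Since the final consonant of *ledul* is /l/ (voiced), it takes -zo, giving *ledulzo*.
*napus*: final consonant = /s/, voiceless → -vis → *napusvis*.

ledulzo, napusvis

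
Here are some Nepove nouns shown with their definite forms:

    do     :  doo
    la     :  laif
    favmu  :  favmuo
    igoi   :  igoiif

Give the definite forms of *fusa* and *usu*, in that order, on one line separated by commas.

fusaif, usuo

The suffix is conditioned by the last vowel: -o when the last vowel of the stem is a rounded vowel (*do*, *favmu*); -if when the last vowel of the stem is an unrounded vowel (*la*, *igoi*).
*fusa*: last vowel = /a/, an unrounded vowel → -if → *fusaif*.
The last vowel of *usu* is /u/, which is a rounded vowel, so the suffix is -o, giving *usuo*.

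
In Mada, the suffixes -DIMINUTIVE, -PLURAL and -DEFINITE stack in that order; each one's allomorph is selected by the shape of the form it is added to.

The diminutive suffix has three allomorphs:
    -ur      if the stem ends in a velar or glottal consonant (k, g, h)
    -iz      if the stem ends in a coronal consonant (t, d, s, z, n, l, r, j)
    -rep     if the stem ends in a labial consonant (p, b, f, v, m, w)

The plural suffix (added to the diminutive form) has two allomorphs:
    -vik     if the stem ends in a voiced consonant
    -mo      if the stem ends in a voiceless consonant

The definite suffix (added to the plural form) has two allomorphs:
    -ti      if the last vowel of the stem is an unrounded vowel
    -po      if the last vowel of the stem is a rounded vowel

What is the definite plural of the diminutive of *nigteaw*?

The final consonant of *nigteaw* is /w/, which is labial, so the diminutive suffix is -rep, giving *nigteawrep*.
The diminutive form *nigteawrep* — final consonant /p/ (voiceless) → -mo → *nigteawrepmo*.
The last vowel of the plural form *nigteawrepmo* is /o/, which is a rounded vowel, so the definite suffix is -po, giving *nigteawrepmopo*.

nigteawrepmopo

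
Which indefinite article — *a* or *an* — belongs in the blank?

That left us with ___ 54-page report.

The indefinite article is chosen by the initial *sound* of the following word, not its spelling.
The number *54* is spoken "fifty-…", beginning with /ˈfɪfti/ — a consonant sound.
So the article is *a*: That left us with a 54-page report.

a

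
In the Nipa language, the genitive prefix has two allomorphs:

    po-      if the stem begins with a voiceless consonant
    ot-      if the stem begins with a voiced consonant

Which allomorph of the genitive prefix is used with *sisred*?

po-

The first consonant of *sisred* is /s/, which is voiceless, so the prefix is po-.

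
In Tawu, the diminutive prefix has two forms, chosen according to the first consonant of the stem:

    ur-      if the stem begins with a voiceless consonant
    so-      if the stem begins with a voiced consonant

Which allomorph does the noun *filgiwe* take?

*filgiwe* — first consonant /f/ (voiceless) → ur-.

ur-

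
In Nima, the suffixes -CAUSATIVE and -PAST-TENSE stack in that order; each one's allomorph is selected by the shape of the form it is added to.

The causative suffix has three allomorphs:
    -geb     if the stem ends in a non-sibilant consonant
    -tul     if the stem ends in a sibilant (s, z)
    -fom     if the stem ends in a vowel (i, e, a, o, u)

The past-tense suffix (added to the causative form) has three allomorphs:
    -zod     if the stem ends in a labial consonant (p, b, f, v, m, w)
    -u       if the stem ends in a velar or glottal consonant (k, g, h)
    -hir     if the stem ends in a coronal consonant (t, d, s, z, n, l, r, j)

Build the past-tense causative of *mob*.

*mob* — final sound /b/ (a non-sibilant consonant) → -geb → *mobgeb*.
Since the final consonant of the causative form *mobgeb* is /b/ (labial), it takes -zod, giving *mobgebzod*.

mobgebzod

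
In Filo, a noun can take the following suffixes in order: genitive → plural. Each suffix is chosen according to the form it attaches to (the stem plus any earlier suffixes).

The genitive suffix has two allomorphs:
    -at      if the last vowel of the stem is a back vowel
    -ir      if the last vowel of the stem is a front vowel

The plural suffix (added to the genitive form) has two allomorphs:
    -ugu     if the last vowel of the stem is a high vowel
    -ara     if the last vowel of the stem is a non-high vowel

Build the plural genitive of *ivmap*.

ivmapatara

Since the last vowel of *ivmap* is /a/ (a back vowel), it takes -at, giving *ivmapat*.
The last vowel of the genitive form *ivmapat* is /a/, which is a non-high vowel, so the plural suffix is -ara, giving *ivmapatara*.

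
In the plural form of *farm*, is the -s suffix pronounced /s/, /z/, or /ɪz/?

The stem *farm* ends in a voiced non-sibilant sound.
The plural suffix surfaces as /ɪz/ after sibilants, /s/ after other voiceless consonants, and /z/ after other voiced sounds.
So the plural -s on *farm* is pronounced /z/.

/z/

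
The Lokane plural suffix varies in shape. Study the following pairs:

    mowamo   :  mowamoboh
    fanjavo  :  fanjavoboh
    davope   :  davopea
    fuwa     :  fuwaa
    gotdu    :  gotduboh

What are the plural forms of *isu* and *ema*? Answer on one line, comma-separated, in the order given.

isuboh, emaa

Looking at the last vowel of each stem: -boh when the last vowel of the stem is a rounded vowel (*mowamo*, *fanjavo*, *gotdu*); -a when the last vowel of the stem is an unrounded vowel (*davope*, *fuwa*).
*isu* — last vowel /u/ (a rounded vowel) → -boh → *isuboh*.
*ema* — last vowel /a/ (an unrounded vowel) → -a → *emaa*.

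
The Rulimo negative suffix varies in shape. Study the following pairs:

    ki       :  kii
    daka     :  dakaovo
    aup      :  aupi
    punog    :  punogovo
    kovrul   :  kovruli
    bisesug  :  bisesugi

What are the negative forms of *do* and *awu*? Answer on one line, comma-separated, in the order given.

doovo, awui

The suffix is conditioned by the last vowel: -i when the last vowel of the stem is a high vowel (*ki*, *aup*, *kovrul*, *bisesug*); -ovo when the last vowel of the stem is a non-high vowel (*daka*, *punog*).
*do* — last vowel /o/ (a non-high vowel) → -ovo → *doovo*.
*awu*: last vowel = /u/, a high vowel → -i → *awui*.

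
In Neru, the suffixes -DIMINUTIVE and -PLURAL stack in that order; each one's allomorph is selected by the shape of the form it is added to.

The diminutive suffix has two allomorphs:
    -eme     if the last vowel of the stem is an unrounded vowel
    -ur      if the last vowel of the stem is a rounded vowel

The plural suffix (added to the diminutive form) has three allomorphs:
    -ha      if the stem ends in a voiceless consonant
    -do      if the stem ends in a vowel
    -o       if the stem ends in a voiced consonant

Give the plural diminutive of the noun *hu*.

The last vowel of *hu* is /u/, which is a rounded vowel, so the diminutive suffix is -ur, giving *huur*.
The final sound of the diminutive form *huur* is /r/, which is a voiced consonant, so the plural suffix is -o, giving *huuro*.

huuro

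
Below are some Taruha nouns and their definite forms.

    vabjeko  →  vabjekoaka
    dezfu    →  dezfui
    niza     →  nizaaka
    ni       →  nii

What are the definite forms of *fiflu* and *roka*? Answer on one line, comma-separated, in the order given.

The suffix is conditioned by the last vowel: -i when the last vowel of the stem is a high vowel (*dezfu*, *ni*); -aka when the last vowel of the stem is a non-high vowel (*vabjeko*, *niza*).
Since the last vowel of *fiflu* is /u/ (a high vowel), it takes -i, giving *fiflui*.
*roka*: last vowel = /a/, a non-high vowel → -aka → *rokaaka*.

fiflui, rokaaka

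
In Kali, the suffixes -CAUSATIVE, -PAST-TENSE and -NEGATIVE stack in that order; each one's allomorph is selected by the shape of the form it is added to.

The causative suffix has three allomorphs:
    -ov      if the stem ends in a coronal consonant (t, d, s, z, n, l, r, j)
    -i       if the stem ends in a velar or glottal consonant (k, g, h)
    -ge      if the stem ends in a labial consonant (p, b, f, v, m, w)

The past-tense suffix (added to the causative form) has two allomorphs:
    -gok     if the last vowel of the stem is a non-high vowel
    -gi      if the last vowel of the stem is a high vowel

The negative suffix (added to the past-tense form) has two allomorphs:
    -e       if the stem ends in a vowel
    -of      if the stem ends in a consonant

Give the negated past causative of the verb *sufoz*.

Since the final consonant of *sufoz* is /z/ (coronal), it takes -ov, giving *sufozov*.
The causative form *sufozov*: last vowel = /o/, a non-high vowel → -gok → *sufozovgok*.
The final sound of the past-tense form *sufozovgok* is /k/, which is a consonant, so the negative suffix is -of, giving *sufozovgokof*.

sufozovgokof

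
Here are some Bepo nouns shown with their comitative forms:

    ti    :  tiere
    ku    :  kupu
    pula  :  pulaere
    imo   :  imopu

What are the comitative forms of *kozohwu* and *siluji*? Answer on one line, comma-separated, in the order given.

kozohwupu, silujiere

Looking at the last vowel of each stem: -pu when the last vowel of the stem is a rounded vowel (*ku*, *imo*); -ere when the last vowel of the stem is an unrounded vowel (*ti*, *pula*).
*kozohwu* — last vowel /u/ (a rounded vowel) → -pu → *kozohwupu*.
Since the last vowel of *siluji* is /i/ (an unrounded vowel), it takes -ere, giving *silujiere*.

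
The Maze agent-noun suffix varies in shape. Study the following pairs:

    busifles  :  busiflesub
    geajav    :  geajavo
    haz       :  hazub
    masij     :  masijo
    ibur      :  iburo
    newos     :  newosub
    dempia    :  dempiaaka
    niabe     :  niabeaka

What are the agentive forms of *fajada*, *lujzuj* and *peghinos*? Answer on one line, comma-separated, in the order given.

The suffix is conditioned by the final sound: -ub when the stem ends in a sibilant (*busifles*, *haz*, *newos*); -o when the stem ends in a non-sibilant consonant (*geajav*, *masij*, *ibur*); -aka when the stem ends in a vowel (*dempia*, *niabe*).
Since the final sound of *fajada* is /a/ (a vowel), it takes -aka, giving *fajadaaka*.
Since the final sound of *lujzuj* is /j/ (a non-sibilant consonant), it takes -o, giving *lujzujo*.
*peghinos*: final sound = /s/, a sibilant → -ub → *peghinosub*.

fajadaaka, lujzujo, peghinosub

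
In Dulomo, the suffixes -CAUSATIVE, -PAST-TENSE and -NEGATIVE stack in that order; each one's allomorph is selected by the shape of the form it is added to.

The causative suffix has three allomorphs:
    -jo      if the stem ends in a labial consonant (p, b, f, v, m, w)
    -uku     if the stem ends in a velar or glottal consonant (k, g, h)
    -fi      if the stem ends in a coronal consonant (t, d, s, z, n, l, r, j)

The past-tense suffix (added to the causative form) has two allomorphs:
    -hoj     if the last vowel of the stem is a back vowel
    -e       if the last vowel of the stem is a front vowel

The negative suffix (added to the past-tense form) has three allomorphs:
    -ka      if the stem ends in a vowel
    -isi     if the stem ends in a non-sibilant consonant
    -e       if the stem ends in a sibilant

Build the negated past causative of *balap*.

balapjohojisi

The final consonant of *balap* is /p/, which is labial, so the causative suffix is -jo, giving *balapjo*.
The causative form *balapjo* — last vowel /o/ (a back vowel) → -hoj → *balapjohoj*.
The past-tense form *balapjohoj* — final sound /j/ (a non-sibilant consonant) → -isi → *balapjohojisi*.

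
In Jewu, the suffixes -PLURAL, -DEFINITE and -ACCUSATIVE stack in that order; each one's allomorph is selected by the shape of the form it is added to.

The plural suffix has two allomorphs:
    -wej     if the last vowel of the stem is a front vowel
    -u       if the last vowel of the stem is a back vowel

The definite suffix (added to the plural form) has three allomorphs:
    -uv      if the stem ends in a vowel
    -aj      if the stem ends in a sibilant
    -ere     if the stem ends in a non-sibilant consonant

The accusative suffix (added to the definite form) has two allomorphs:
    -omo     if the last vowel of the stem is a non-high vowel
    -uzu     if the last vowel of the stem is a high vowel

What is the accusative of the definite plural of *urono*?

uronouuvuzu

The last vowel of *urono* is /o/, which is a back vowel, so the plural suffix is -u, giving *uronou*.
Since the final sound of the plural form *uronou* is /u/ (a vowel), it takes -uv, giving *uronouuv*.
The definite form *uronouuv* — last vowel /u/ (a high vowel) → -uzu → *uronouuvuzu*.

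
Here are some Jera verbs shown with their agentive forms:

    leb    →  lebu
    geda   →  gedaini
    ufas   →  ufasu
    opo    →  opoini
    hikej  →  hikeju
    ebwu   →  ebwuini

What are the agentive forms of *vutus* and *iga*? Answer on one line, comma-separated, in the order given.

The pattern is consonant vs. vowel: -u when the stem ends in a consonant (*leb*, *ufas*, *hikej*); -ini when the stem ends in a vowel (*geda*, *opo*, *ebwu*).
Since the final sound of *vutus* is /s/ (a consonant), it takes -u, giving *vutusu*.
*iga* — final sound /a/ (a vowel) → -ini → *igaini*.

vutusu, igaini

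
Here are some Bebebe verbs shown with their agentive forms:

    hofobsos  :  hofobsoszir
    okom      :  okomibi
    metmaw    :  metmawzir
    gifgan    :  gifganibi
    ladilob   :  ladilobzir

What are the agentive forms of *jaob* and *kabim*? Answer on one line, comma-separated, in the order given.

The pattern is nasality of the final consonant: -ibi when the stem ends in a nasal (*okom*, *gifgan*); -zir when the stem ends in a non-nasal consonant (*hofobsos*, *metmaw*, *ladilob*).
The final consonant of *jaob* is /b/, which is non-nasal, so the suffix is -zir, giving *jaobzir*.
Since the final consonant of *kabim* is /m/ (a nasal), it takes -ibi, giving *kabimibi*.

jaobzir, kabimibi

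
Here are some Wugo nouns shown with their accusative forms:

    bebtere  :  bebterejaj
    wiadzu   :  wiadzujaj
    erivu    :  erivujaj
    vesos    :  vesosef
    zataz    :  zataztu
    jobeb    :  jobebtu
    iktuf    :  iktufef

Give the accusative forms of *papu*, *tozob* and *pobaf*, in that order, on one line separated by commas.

papujaj, tozobtu, pobafef

Looking at the final sound of each stem: -ef when the stem ends in a voiceless consonant (*vesos*, *iktuf*); -tu when the stem ends in a voiced consonant (*zataz*, *jobeb*); -jaj when the stem ends in a vowel (*bebtere*, *wiadzu*, *erivu*).
*papu* — final sound /u/ (a vowel) → -jaj → *papujaj*.
The final sound of *tozob* is /b/, which is a voiced consonant, so the suffix is -tu, giving *tozobtu*.
*pobaf*: final sound = /f/, a voiceless consonant → -ef → *pobafef*.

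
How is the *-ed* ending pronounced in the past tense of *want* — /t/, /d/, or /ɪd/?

The stem *want* ends in /t/ or /d/.
The -ed suffix is realized as /ɪd/ after /t, d/; as /t/ after other voiceless consonants; and as /d/ after other voiced sounds.
So -ed on *want* is pronounced /ɪd/.

/ɪd/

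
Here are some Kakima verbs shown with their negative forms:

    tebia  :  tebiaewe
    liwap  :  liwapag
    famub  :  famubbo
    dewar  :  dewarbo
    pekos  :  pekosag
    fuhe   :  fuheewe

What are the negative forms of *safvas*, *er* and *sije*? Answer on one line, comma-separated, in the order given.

safvasag, erbo, sijeewe

The suffix is conditioned by the final sound: -ag when the stem ends in a voiceless consonant (*liwap*, *pekos*); -bo when the stem ends in a voiced consonant (*famub*, *dewar*); -ewe when the stem ends in a vowel (*tebia*, *fuhe*).
*safvas* — final sound /s/ (a voiceless consonant) → -ag → *safvasag*.
The final sound of *er* is /r/, which is a voiced consonant, so the suffix is -bo, giving *erbo*.
Since the final sound of *sije* is /e/ (a vowel), it takes -ewe, giving *sijeewe*.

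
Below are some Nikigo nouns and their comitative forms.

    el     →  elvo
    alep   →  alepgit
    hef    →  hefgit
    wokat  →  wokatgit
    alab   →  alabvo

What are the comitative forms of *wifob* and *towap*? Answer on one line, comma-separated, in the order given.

Looking at the final consonant of each stem: -git when the stem ends in a voiceless consonant (*alep*, *hef*, *wokat*); -vo when the stem ends in a voiced consonant (*el*, *alab*).
*wifob* — final consonant /b/ (voiced) → -vo → *wifobvo*.
The final consonant of *towap* is /p/, which is voiceless, so the suffix is -git, giving *towapgit*.

wifobvo, towapgit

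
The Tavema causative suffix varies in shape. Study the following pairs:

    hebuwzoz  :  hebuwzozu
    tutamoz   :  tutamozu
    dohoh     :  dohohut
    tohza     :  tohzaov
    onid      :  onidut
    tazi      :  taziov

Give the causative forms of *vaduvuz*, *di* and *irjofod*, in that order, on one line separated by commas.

vaduvuzu, diov, irjofodut

The alternation tracks the final sound of the stem — -u when the stem ends in a sibilant (*hebuwzoz*, *tutamoz*); -ut when the stem ends in a non-sibilant consonant (*dohoh*, *onid*); -ov when the stem ends in a vowel (*tohza*, *tazi*).
Since the final sound of *vaduvuz* is /z/ (a sibilant), it takes -u, giving *vaduvuzu*.
The final sound of *di* is /i/, which is a vowel, so the suffix is -ov, giving *diov*.
The final sound of *irjofod* is /d/, which is a non-sibilant consonant, so the suffix is -ut, giving *irjofodut*.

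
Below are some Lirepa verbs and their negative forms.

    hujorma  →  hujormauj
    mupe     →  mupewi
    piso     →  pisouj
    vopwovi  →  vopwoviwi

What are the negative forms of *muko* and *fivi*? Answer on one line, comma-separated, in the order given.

mukouj, fiviwi

The pattern is front/back vowel harmony: -wi when the last vowel of the stem is a front vowel (*mupe*, *vopwovi*); -uj when the last vowel of the stem is a back vowel (*hujorma*, *piso*).
*muko* — last vowel /o/ (a back vowel) → -uj → *mukouj*.
*fivi*: last vowel = /i/, a front vowel → -wi → *fiviwi*.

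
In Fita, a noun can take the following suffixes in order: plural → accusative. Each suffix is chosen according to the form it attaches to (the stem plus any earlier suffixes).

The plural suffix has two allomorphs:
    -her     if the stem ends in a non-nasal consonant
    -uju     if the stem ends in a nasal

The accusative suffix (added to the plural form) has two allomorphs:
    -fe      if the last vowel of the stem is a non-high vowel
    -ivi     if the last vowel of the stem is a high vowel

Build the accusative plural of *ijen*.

*ijen*: final consonant = /n/, a nasal → -uju → *ijenuju*.
Since the last vowel of the plural form *ijenuju* is /u/ (a high vowel), it takes -ivi, giving *ijenujuivi*.

ijenujuivi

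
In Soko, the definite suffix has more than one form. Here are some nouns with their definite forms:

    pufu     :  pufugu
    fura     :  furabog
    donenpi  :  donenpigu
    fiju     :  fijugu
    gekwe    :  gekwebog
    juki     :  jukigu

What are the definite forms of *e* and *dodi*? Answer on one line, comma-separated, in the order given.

The pattern is height harmony: -gu when the last vowel of the stem is a high vowel (*pufu*, *donenpi*, *fiju*, *juki*); -bog when the last vowel of the stem is a non-high vowel (*fura*, *gekwe*).
*e*: last vowel = /e/, a non-high vowel → -bog → *ebog*.
*dodi*: last vowel = /i/, a high vowel → -gu → *dodigu*.

ebog, dodigu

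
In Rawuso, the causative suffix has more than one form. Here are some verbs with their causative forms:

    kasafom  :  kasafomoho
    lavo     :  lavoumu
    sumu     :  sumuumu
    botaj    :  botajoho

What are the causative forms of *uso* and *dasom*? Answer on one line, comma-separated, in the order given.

usoumu, dasomoho

The suffix is conditioned by the final sound: -oho when the stem ends in a consonant (*kasafom*, *botaj*); -umu when the stem ends in a vowel (*lavo*, *sumu*).
Since the final sound of *uso* is /o/ (a vowel), it takes -umu, giving *usoumu*.
Since the final sound of *dasom* is /m/ (a consonant), it takes -oho, giving *dasomoho*.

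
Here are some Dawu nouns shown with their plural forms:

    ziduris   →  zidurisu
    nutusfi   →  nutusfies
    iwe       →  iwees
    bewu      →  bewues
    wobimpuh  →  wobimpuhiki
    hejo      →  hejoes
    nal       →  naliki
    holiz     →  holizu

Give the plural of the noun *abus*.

abusu

The suffix is conditioned by the final sound: -u when the stem ends in a sibilant (*ziduris*, *holiz*); -iki when the stem ends in a non-sibilant consonant (*wobimpuh*, *nal*); -es when the stem ends in a vowel (*nutusfi*, *iwe*, *bewu*, *hejo*).
*abus* — final sound /s/ (a sibilant) → -u → *abusu*.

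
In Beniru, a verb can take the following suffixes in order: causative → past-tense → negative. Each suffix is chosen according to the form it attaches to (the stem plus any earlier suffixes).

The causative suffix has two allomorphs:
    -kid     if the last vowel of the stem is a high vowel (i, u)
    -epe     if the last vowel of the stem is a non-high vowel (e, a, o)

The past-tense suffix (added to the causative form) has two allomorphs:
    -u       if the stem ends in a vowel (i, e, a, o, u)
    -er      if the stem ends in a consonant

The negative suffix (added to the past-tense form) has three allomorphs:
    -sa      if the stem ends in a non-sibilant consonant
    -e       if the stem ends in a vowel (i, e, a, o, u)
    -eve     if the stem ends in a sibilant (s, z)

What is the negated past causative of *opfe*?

The last vowel of *opfe* is /e/, which is a non-high vowel, so the causative suffix is -epe, giving *opfeepe*.
Since the final sound of the causative form *opfeepe* is /e/ (a vowel), it takes -u, giving *opfeepeu*.
The final sound of the past-tense form *opfeepeu* is /u/, which is a vowel, so the negative suffix is -e, giving *opfeepeue*.

opfeepeue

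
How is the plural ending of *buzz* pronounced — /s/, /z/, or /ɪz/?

/ɪz/

The stem *buzz* ends in a sibilant (/s, z, ʃ, ʒ, tʃ, dʒ/).
The plural suffix surfaces as /ɪz/ after sibilants, /s/ after other voiceless consonants, and /z/ after other voiced sounds.
So the plural -s on *buzz* is pronounced /ɪz/.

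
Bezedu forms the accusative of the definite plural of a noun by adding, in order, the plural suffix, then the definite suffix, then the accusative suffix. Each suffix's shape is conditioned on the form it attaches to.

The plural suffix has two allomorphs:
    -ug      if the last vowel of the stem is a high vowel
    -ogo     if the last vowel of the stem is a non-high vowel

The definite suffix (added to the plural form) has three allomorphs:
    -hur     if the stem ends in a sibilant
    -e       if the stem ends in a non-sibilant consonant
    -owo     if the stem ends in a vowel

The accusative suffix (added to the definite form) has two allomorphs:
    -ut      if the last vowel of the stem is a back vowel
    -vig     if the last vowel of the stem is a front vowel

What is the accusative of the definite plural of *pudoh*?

*pudoh*: last vowel = /o/, a non-high vowel → -ogo → *pudohogo*.
The final sound of the plural form *pudohogo* is /o/, which is a vowel, so the definite suffix is -owo, giving *pudohogoowo*.
Since the last vowel of the definite form *pudohogoowo* is /o/ (a back vowel), it takes -ut, giving *pudohogoowout*.

pudohogoowout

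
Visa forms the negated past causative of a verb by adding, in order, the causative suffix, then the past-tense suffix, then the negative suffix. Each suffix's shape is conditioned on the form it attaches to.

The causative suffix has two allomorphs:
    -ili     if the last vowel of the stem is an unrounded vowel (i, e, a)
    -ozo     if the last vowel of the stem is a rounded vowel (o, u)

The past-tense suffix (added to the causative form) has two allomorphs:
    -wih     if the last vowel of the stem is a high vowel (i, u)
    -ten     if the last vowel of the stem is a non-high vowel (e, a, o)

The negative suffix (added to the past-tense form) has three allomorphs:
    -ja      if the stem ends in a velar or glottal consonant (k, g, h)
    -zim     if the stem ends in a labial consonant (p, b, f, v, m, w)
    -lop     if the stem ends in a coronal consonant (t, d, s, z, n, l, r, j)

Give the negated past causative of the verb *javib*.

javibiliwihja

*javib*: last vowel = /i/, an unrounded vowel → -ili → *javibili*.
Since the last vowel of the causative form *javibili* is /i/ (a high vowel), it takes -wih, giving *javibiliwih*.
Since the final consonant of the past-tense form *javibiliwih* is /h/ (velar/glottal), it takes -ja, giving *javibiliwihja*.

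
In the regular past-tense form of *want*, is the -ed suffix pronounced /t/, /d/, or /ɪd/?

/ɪd/

The stem *want* ends in /t/ or /d/.
The -ed suffix is realized as /ɪd/ after /t, d/; as /t/ after other voiceless consonants; and as /d/ after other voiced sounds.
So -ed on *want* is pronounced /ɪd/.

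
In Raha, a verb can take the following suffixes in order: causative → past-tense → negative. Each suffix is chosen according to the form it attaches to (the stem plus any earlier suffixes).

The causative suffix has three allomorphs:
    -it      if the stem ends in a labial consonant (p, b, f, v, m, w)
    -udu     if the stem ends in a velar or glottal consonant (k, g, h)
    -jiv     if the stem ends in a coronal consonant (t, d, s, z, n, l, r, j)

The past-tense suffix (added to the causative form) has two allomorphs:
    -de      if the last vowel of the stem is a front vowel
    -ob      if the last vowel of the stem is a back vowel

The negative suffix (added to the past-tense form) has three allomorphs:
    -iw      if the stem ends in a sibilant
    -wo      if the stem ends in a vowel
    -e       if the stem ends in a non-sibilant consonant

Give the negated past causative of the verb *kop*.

The final consonant of *kop* is /p/, which is labial, so the causative suffix is -it, giving *kopit*.
The causative form *kopit* — last vowel /i/ (a front vowel) → -de → *kopitde*.
The past-tense form *kopitde* — final sound /e/ (a vowel) → -wo → *kopitdewo*.

kopitdewo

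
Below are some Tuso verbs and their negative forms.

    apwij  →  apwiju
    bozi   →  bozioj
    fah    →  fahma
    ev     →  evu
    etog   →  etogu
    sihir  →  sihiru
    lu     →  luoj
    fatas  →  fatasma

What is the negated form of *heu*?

Looking at the final sound of each stem: -ma when the stem ends in a voiceless consonant (*fah*, *fatas*); -u when the stem ends in a voiced consonant (*apwij*, *ev*, *etog*, *sihir*); -oj when the stem ends in a vowel (*bozi*, *lu*).
Since the final sound of *heu* is /u/ (a vowel), it takes -oj, giving *heuoj*.

heuoj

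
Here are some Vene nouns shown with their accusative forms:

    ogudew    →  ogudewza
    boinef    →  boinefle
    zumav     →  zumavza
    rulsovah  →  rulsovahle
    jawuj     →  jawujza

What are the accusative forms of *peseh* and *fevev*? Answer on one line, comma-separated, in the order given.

The suffix is conditioned by the final consonant: -le when the stem ends in a voiceless consonant (*boinef*, *rulsovah*); -za when the stem ends in a voiced consonant (*ogudew*, *zumav*, *jawuj*).
*peseh* — final consonant /h/ (voiceless) → -le → *pesehle*.
Since the final consonant of *fevev* is /v/ (voiced), it takes -za, giving *fevevza*.

pesehle, fevevza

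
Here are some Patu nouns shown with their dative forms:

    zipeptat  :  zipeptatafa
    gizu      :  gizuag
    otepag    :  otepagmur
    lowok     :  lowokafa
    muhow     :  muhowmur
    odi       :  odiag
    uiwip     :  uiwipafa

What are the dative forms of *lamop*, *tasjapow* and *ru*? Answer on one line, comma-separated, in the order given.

The alternation tracks the final sound of the stem — -afa when the stem ends in a voiceless consonant (*zipeptat*, *lowok*, *uiwip*); -mur when the stem ends in a voiced consonant (*otepag*, *muhow*); -ag when the stem ends in a vowel (*gizu*, *odi*).
Since the final sound of *lamop* is /p/ (a voiceless consonant), it takes -afa, giving *lamopafa*.
The final sound of *tasjapow* is /w/, which is a voiced consonant, so the suffix is -mur, giving *tasjapowmur*.
*ru* — final sound /u/ (a vowel) → -ag → *ruag*.

lamopafa, tasjapowmur, ruag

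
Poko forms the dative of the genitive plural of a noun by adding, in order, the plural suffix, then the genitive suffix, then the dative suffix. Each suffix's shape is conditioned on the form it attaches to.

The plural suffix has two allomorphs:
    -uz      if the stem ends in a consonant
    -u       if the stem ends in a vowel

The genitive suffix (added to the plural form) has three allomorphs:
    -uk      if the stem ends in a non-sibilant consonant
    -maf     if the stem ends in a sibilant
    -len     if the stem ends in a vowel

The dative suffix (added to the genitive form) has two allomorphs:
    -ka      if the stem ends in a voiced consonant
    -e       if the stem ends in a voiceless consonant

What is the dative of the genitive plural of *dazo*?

Since the final sound of *dazo* is /o/ (a vowel), it takes -u, giving *dazou*.
The plural form *dazou*: final sound = /u/, a vowel → -len → *dazoulen*.
Since the final consonant of the genitive form *dazoulen* is /n/ (voiced), it takes -ka, giving *dazoulenka*.

dazoulenka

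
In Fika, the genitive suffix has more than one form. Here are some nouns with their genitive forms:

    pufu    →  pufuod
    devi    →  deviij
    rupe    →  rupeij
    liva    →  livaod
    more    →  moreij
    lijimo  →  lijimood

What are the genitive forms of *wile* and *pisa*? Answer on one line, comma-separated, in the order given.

The alternation tracks the last vowel of the stem — -ij when the last vowel of the stem is a front vowel (*devi*, *rupe*, *more*); -od when the last vowel of the stem is a back vowel (*pufu*, *liva*, *lijimo*).
*wile*: last vowel = /e/, a front vowel → -ij → *wileij*.
*pisa* — last vowel /a/ (a back vowel) → -od → *pisaod*.

wileij, pisaod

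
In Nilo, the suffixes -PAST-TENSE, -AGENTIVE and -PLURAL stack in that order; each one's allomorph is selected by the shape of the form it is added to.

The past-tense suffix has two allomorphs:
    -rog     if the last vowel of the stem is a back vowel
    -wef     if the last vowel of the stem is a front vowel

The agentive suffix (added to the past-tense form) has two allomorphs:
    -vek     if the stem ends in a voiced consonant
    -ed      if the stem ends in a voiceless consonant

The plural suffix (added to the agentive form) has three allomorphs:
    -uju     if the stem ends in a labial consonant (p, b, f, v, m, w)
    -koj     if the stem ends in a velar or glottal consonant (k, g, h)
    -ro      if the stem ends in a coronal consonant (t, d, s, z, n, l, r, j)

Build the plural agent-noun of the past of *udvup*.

Since the last vowel of *udvup* is /u/ (a back vowel), it takes -rog, giving *udvuprog*.
Since the final consonant of the past-tense form *udvuprog* is /g/ (voiced), it takes -vek, giving *udvuprogvek*.
The agentive form *udvuprogvek* — final consonant /k/ (velar/glottal) → -koj → *udvuprogvekkoj*.

udvuprogvekkoj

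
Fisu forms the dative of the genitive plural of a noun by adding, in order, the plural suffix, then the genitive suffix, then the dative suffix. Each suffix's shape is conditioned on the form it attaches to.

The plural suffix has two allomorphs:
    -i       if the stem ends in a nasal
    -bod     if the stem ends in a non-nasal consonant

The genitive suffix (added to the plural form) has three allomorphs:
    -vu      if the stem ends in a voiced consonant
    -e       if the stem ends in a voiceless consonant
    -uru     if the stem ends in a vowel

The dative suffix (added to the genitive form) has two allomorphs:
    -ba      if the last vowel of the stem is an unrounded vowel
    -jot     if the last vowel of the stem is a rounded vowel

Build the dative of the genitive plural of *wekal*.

*wekal* — final consonant /l/ (non-nasal) → -bod → *wekalbod*.
The plural form *wekalbod* — final sound /d/ (a voiced consonant) → -vu → *wekalbodvu*.
The last vowel of the genitive form *wekalbodvu* is /u/, which is a rounded vowel, so the dative suffix is -jot, giving *wekalbodvujot*.

wekalbodvujot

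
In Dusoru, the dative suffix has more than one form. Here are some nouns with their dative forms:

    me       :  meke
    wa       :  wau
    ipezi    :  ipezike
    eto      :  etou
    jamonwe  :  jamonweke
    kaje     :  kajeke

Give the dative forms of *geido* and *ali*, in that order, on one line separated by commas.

geidou, alike

The pattern is front/back vowel harmony: -ke when the last vowel of the stem is a front vowel (*me*, *ipezi*, *jamonwe*, *kaje*); -u when the last vowel of the stem is a back vowel (*wa*, *eto*).
*geido*: last vowel = /o/, a back vowel → -u → *geidou*.
The last vowel of *ali* is /i/, which is a front vowel, so the suffix is -ke, giving *alike*.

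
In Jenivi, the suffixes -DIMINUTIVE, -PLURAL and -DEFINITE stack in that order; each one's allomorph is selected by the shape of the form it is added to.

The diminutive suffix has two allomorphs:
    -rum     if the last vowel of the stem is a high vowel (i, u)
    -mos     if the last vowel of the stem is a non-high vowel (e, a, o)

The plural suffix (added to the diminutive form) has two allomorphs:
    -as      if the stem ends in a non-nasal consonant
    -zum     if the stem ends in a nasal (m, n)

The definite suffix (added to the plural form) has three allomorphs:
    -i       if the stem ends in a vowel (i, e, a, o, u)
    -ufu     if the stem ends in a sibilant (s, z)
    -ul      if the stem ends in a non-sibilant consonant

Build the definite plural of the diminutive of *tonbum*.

Since the last vowel of *tonbum* is /u/ (a high vowel), it takes -rum, giving *tonbumrum*.
The final consonant of the diminutive form *tonbumrum* is /m/, which is a nasal, so the plural suffix is -zum, giving *tonbumrumzum*.
Since the final sound of the plural form *tonbumrumzum* is /m/ (a non-sibilant consonant), it takes -ul, giving *tonbumrumzumul*.

tonbumrumzumul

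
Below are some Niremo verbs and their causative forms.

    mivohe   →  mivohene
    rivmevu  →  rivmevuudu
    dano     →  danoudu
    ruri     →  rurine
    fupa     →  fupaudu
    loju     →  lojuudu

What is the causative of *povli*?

The suffix is conditioned by the last vowel: -ne when the last vowel of the stem is a front vowel (*mivohe*, *ruri*); -udu when the last vowel of the stem is a back vowel (*rivmevu*, *dano*, *fupa*, *loju*).
The last vowel of *povli* is /i/, which is a front vowel, so the suffix is -ne, giving *povline*.

povline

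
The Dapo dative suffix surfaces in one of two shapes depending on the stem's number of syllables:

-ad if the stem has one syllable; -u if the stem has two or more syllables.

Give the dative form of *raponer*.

*raponer* (3 syllables) → -u → *raponeru*.

raponeru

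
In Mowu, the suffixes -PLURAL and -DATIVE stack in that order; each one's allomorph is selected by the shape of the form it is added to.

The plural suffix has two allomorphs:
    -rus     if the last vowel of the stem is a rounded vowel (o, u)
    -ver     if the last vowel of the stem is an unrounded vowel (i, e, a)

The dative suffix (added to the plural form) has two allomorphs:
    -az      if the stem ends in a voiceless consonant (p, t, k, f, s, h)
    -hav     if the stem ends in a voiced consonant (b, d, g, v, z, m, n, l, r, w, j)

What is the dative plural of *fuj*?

fujrusaz

The last vowel of *fuj* is /u/, which is a rounded vowel, so the plural suffix is -rus, giving *fujrus*.
The plural form *fujrus*: final consonant = /s/, voiceless → -az → *fujrusaz*.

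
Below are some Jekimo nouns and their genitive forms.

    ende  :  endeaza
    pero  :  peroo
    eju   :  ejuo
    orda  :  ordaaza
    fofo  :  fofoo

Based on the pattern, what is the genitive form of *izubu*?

izubuo

Looking at the last vowel of each stem: -o when the last vowel of the stem is a rounded vowel (*pero*, *eju*, *fofo*); -aza when the last vowel of the stem is an unrounded vowel (*ende*, *orda*).
Since the last vowel of *izubu* is /u/ (a rounded vowel), it takes -o, giving *izubuo*.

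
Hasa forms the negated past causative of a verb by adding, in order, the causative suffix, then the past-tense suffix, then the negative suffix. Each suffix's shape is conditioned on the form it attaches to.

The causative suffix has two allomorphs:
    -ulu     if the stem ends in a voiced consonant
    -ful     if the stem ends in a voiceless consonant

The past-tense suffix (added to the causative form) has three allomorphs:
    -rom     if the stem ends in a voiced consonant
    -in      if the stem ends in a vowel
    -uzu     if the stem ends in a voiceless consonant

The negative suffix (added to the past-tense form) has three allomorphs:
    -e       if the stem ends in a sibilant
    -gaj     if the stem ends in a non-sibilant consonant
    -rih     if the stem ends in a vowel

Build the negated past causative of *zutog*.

Since the final consonant of *zutog* is /g/ (voiced), it takes -ulu, giving *zutogulu*.
The causative form *zutogulu*: final sound = /u/, a vowel → -in → *zutoguluin*.
The final sound of the past-tense form *zutoguluin* is /n/, which is a non-sibilant consonant, so the negative suffix is -gaj, giving *zutoguluingaj*.

zutoguluingaj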